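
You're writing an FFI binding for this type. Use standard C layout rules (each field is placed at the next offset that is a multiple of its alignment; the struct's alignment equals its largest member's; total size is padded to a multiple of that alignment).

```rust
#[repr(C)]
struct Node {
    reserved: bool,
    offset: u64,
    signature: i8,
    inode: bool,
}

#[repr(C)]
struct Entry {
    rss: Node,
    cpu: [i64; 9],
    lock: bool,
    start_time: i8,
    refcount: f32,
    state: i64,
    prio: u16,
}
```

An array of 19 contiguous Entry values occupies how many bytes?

Node: reserved at 0 (size 1, align 1) → ends 1; pad 7 to align 8 for offset; offset at 8 (size 8, align 8) → ends 16; signature at 16 (size 1, align 1) → ends 17; inode at 17 (size 1, align 1) → ends 18; tail pad 6 to reach multiple of 8; total 24 bytes, alignment 8
rss at 0 (size 24, align 8) → ends 24
cpu at 24 (size 72, align 8) → ends 96
lock at 96 (size 1, align 1) → ends 97
start_time at 97 (size 1, align 1) → ends 98
pad 2 to align 4 for refcount
refcount at 100 (size 4, align 4) → ends 104
state at 104 (size 8, align 8) → ends 112
prio at 112 (size 2, align 2) → ends 114
tail pad 6 to reach multiple of 8
total 120 bytes, alignment 8
array of 19: 19 × 120 = 2280

2280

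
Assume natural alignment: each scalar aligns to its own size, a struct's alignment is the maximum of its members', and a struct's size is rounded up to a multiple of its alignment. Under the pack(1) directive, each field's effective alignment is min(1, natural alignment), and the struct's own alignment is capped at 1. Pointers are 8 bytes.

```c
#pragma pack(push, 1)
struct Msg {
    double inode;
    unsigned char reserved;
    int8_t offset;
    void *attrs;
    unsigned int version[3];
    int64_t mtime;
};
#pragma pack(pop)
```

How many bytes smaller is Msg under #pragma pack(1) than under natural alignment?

natural layout:
  0..8  inode  (8B, 8-aligned)
  8..9  reserved  (1B, 1-aligned)
  9..10  offset  (1B, 1-aligned)
  10..16  -- padding (6B)
  16..24  attrs  (8B, 8-aligned)
  24..36  version  (12B, 4-aligned)
  36..40  -- padding (4B)
  40..48  mtime  (8B, 8-aligned)
  sizeof = 48, alignof = 8
packed(1) layout:
  0..8  inode  (8B, 1-aligned)
  8..9  reserved  (1B, 1-aligned)
  9..10  offset  (1B, 1-aligned)
  10..18  attrs  (8B, 1-aligned)
  18..30  version  (12B, 1-aligned)
  30..38  mtime  (8B, 1-aligned)
  sizeof = 38, alignof = 1
48 − 38 = 10

10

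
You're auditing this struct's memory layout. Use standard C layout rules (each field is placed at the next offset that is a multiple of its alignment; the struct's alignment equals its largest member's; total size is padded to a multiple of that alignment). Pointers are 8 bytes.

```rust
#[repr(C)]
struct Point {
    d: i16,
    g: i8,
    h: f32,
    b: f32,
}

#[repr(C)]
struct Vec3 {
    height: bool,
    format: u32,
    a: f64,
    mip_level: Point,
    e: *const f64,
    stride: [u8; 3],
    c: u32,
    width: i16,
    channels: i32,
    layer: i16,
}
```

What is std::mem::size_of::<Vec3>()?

64 bytes

Point: 0..2  d  (2B, 2-aligned); 2..3  g  (1B, 1-aligned); 3..4  -- padding (1B); 4..8  h  (4B, 4-aligned); 8..12  b  (4B, 4-aligned); sizeof = 12, alignof = 4
0..1  height  (1B, 1-aligned)
1..4  -- padding (3B)
4..8  format  (4B, 4-aligned)
8..16  a  (8B, 8-aligned)
16..28  mip_level  (12B, 4-aligned)
28..32  -- padding (4B)
32..40  e  (8B, 8-aligned)
40..43  stride  (3B, 1-aligned)
43..44  -- padding (1B)
44..48  c  (4B, 4-aligned)
48..50  width  (2B, 2-aligned)
50..52  -- padding (2B)
52..56  channels  (4B, 4-aligned)
56..58  layer  (2B, 2-aligned)
58..64  -- tail padding (6B)
sizeof = 64, alignof = 8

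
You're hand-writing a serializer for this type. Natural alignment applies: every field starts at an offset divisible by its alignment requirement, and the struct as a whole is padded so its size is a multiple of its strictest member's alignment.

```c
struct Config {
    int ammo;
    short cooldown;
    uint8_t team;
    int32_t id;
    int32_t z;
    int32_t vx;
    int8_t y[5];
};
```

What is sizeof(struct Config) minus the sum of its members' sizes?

0..4  ammo  (4B, 4-aligned)
4..6  cooldown  (2B, 2-aligned)
6..7  team  (1B, 1-aligned)
7..8  -- padding (1B)
8..12  id  (4B, 4-aligned)
12..16  z  (4B, 4-aligned)
16..20  vx  (4B, 4-aligned)
20..25  y  (5B, 1-aligned)
25..28  -- tail padding (3B)
sizeof = 28, alignof = 4
data bytes 24, size 28 → padding 4

4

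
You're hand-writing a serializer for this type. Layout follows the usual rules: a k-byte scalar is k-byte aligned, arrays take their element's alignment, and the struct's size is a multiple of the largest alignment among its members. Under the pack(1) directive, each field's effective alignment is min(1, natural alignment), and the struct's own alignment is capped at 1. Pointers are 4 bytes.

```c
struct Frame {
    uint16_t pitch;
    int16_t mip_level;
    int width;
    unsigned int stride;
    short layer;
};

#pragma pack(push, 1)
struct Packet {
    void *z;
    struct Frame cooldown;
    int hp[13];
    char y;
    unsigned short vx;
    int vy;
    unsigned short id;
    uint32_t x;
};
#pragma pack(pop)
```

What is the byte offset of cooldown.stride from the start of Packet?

12

Frame: @0: pitch [2B, align 2] → 2; @2: mip_level [2B, align 2] → 4; @4: width [4B, align 4] → 8; @8: stride [4B, align 4] → 12; @12: layer [2B, align 2] → 14; +2 tail pad (align 4); size 16, align 4
@0: z [4B, align 1] → 4
@4: cooldown [16B, align 1] → 20
within Frame: stride at 8
4 + 8 = 12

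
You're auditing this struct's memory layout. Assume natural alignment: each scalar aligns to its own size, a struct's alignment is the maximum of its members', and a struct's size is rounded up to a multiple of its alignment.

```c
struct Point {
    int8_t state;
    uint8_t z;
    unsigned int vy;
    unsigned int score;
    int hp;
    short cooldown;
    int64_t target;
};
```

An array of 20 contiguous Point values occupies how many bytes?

state at 0 (size 1, align 1) → ends 1
z at 1 (size 1, align 1) → ends 2
pad 2 to align 4 for vy
vy at 4 (size 4, align 4) → ends 8
score at 8 (size 4, align 4) → ends 12
hp at 12 (size 4, align 4) → ends 16
cooldown at 16 (size 2, align 2) → ends 18
pad 6 to align 8 for target
target at 24 (size 8, align 8) → ends 32
total 32 bytes, alignment 8
array of 20: 20 × 32 = 640

640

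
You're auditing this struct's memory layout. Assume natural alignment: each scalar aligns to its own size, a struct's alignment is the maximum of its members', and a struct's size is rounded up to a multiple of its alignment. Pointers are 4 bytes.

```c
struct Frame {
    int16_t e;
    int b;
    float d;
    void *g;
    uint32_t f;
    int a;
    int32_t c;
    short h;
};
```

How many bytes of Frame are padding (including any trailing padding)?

@0: e [2B, align 2] → 2
+2 pad (align 4)
@4: b [4B, align 4] → 8
@8: d [4B, align 4] → 12
@12: g [4B, align 4] → 16
@16: f [4B, align 4] → 20
@20: a [4B, align 4] → 24
@24: c [4B, align 4] → 28
@28: h [2B, align 2] → 30
+2 tail pad (align 4)
size 32, align 4
data bytes 28, size 32 → padding 4

4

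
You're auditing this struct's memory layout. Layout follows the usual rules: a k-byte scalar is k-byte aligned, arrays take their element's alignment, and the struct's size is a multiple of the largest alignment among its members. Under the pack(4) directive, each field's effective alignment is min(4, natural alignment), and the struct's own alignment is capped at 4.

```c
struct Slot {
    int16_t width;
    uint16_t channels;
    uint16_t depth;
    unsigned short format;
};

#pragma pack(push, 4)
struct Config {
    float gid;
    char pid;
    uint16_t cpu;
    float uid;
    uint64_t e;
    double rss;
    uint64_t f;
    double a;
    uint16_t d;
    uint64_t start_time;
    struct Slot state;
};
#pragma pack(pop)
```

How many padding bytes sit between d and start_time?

2

Slot: @0: width [2B, align 2] → 2; @2: channels [2B, align 2] → 4; @4: depth [2B, align 2] → 6; @6: format [2B, align 2] → 8; size 8, align 2
@0: gid [4B, align 4] → 4
@4: pid [1B, align 1] → 5
+1 pad (align 2)
@6: cpu [2B, align 2] → 8
@8: uid [4B, align 4] → 12
@12: e [8B, align 4] → 20
@20: rss [8B, align 4] → 28
@28: f [8B, align 4] → 36
@36: a [8B, align 4] → 44
@44: d [2B, align 2] → 46
+2 pad (align 4)
@48: start_time [8B, align 4] → 56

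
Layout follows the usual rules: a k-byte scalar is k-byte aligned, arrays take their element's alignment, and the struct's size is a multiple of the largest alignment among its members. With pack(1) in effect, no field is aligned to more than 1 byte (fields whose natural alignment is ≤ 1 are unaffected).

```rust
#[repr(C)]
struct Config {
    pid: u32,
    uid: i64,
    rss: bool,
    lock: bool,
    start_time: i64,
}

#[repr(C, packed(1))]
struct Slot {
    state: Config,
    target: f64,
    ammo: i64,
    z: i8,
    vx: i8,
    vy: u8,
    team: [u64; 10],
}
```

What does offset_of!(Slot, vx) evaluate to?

Config: pid at 0 (size 4, align 4) → ends 4; pad 4 to align 8 for uid; uid at 8 (size 8, align 8) → ends 16; rss at 16 (size 1, align 1) → ends 17; lock at 17 (size 1, align 1) → ends 18; pad 6 to align 8 for start_time; start_time at 24 (size 8, align 8) → ends 32; total 32 bytes, alignment 8
state at 0 (size 32, align 1) → ends 32
target at 32 (size 8, align 1) → ends 40
ammo at 40 (size 8, align 1) → ends 48
z at 48 (size 1, align 1) → ends 49
vx at 49 (size 1, align 1) → ends 50

49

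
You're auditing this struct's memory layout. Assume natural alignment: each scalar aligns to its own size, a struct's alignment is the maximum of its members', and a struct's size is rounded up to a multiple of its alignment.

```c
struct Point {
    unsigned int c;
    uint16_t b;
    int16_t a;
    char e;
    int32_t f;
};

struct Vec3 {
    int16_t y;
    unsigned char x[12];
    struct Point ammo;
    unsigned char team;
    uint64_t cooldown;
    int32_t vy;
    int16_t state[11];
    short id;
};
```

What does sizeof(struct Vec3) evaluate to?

80 bytes

Point: c at 0 (size 4, align 4) → ends 4; b at 4 (size 2, align 2) → ends 6; a at 6 (size 2, align 2) → ends 8; e at 8 (size 1, align 1) → ends 9; pad 3 to align 4 for f; f at 12 (size 4, align 4) → ends 16; total 16 bytes, alignment 4
y at 0 (size 2, align 2) → ends 2
x at 2 (size 12, align 1) → ends 14
pad 2 to align 4 for ammo
ammo at 16 (size 16, align 4) → ends 32
team at 32 (size 1, align 1) → ends 33
pad 7 to align 8 for cooldown
cooldown at 40 (size 8, align 8) → ends 48
vy at 48 (size 4, align 4) → ends 52
state at 52 (size 22, align 2) → ends 74
id at 74 (size 2, align 2) → ends 76
tail pad 4 to reach multiple of 8
total 80 bytes, alignment 8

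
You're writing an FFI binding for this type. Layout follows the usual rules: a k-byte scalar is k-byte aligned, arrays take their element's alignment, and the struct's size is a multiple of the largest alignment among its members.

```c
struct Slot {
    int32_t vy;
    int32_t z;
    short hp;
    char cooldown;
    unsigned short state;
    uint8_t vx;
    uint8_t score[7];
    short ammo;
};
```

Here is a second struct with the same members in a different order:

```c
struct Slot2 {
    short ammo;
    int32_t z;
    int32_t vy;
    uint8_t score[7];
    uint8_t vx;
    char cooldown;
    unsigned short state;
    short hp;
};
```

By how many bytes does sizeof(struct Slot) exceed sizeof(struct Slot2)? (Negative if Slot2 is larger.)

-4

0..4  vy  (4B, 4-aligned)
4..8  z  (4B, 4-aligned)
8..10  hp  (2B, 2-aligned)
10..11  cooldown  (1B, 1-aligned)
11..12  -- padding (1B)
12..14  state  (2B, 2-aligned)
14..15  vx  (1B, 1-aligned)
15..22  score  (7B, 1-aligned)
22..24  ammo  (2B, 2-aligned)
sizeof = 24, alignof = 4
— Slot2 —
0..2  ammo  (2B, 2-aligned)
2..4  -- padding (2B)
4..8  z  (4B, 4-aligned)
8..12  vy  (4B, 4-aligned)
12..19  score  (7B, 1-aligned)
19..20  vx  (1B, 1-aligned)
20..21  cooldown  (1B, 1-aligned)
21..22  -- padding (1B)
22..24  state  (2B, 2-aligned)
24..26  hp  (2B, 2-aligned)
26..28  -- tail padding (2B)
sizeof = 28, alignof = 4
24 − 28 = -4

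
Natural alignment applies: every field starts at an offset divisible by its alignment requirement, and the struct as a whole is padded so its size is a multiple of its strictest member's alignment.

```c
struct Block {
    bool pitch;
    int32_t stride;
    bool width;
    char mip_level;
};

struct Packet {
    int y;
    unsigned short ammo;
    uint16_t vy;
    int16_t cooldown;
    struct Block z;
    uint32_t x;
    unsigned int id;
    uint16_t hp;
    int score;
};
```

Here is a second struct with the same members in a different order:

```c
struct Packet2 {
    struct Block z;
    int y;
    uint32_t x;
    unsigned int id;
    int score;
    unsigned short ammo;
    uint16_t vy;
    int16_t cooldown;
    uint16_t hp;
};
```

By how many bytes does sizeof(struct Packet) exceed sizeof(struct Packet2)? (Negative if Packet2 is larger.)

4

Block: 0..1  pitch  (1B, 1-aligned); 1..4  -- padding (3B); 4..8  stride  (4B, 4-aligned); 8..9  width  (1B, 1-aligned); 9..10  mip_level  (1B, 1-aligned); 10..12  -- tail padding (2B); sizeof = 12, alignof = 4
0..4  y  (4B, 4-aligned)
4..6  ammo  (2B, 2-aligned)
6..8  vy  (2B, 2-aligned)
8..10  cooldown  (2B, 2-aligned)
10..12  -- padding (2B)
12..24  z  (12B, 4-aligned)
24..28  x  (4B, 4-aligned)
28..32  id  (4B, 4-aligned)
32..34  hp  (2B, 2-aligned)
34..36  -- padding (2B)
36..40  score  (4B, 4-aligned)
sizeof = 40, alignof = 4
— Packet2 —
0..12  z  (12B, 4-aligned)
12..16  y  (4B, 4-aligned)
16..20  x  (4B, 4-aligned)
20..24  id  (4B, 4-aligned)
24..28  score  (4B, 4-aligned)
28..30  ammo  (2B, 2-aligned)
30..32  vy  (2B, 2-aligned)
32..34  cooldown  (2B, 2-aligned)
34..36  hp  (2B, 2-aligned)
sizeof = 36, alignof = 4
40 − 36 = 4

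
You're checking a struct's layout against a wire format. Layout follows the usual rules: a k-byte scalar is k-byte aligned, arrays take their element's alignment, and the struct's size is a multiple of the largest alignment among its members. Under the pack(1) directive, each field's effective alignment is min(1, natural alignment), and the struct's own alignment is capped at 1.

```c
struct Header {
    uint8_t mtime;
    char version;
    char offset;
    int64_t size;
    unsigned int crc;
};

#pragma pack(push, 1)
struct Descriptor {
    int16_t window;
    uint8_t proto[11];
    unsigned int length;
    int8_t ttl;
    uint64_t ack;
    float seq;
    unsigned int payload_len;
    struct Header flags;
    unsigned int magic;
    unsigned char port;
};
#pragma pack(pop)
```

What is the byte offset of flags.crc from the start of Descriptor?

Header: mtime at 0 (size 1, align 1) → ends 1; version at 1 (size 1, align 1) → ends 2; offset at 2 (size 1, align 1) → ends 3; pad 5 to align 8 for size; size at 8 (size 8, align 8) → ends 16; crc at 16 (size 4, align 4) → ends 20; tail pad 4 to reach multiple of 8; total 24 bytes, alignment 8
window at 0 (size 2, align 1) → ends 2
proto at 2 (size 11, align 1) → ends 13
length at 13 (size 4, align 1) → ends 17
ttl at 17 (size 1, align 1) → ends 18
ack at 18 (size 8, align 1) → ends 26
seq at 26 (size 4, align 1) → ends 30
payload_len at 30 (size 4, align 1) → ends 34
flags at 34 (size 24, align 1) → ends 58
within Header: crc at 16
34 + 16 = 50

50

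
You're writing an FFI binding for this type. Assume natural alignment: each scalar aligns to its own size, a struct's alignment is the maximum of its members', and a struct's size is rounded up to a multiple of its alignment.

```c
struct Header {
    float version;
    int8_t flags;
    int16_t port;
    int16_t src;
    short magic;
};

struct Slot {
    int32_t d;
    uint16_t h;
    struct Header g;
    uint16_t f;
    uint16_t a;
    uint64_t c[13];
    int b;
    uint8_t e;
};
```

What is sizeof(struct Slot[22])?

Header: 0..4  version  (4B, 4-aligned); 4..5  flags  (1B, 1-aligned); 5..6  -- padding (1B); 6..8  port  (2B, 2-aligned); 8..10  src  (2B, 2-aligned); 10..12  magic  (2B, 2-aligned); sizeof = 12, alignof = 4
0..4  d  (4B, 4-aligned)
4..6  h  (2B, 2-aligned)
6..8  -- padding (2B)
8..20  g  (12B, 4-aligned)
20..22  f  (2B, 2-aligned)
22..24  a  (2B, 2-aligned)
24..128  c  (104B, 8-aligned)
128..132  b  (4B, 4-aligned)
132..133  e  (1B, 1-aligned)
133..136  -- tail padding (3B)
sizeof = 136, alignof = 8
array of 22: 22 × 136 = 2992

2992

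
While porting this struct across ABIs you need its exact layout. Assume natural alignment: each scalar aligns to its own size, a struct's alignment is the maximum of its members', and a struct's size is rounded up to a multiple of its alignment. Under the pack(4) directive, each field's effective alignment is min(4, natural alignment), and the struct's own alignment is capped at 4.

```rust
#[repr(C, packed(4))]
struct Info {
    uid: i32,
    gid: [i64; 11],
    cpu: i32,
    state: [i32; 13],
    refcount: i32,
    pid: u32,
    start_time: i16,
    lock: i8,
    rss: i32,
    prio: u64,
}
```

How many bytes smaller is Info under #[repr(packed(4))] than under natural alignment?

natural layout:
  uid at 0 (size 4, align 4) → ends 4
  pad 4 to align 8 for gid
  gid at 8 (size 88, align 8) → ends 96
  cpu at 96 (size 4, align 4) → ends 100
  state at 100 (size 52, align 4) → ends 152
  refcount at 152 (size 4, align 4) → ends 156
  pid at 156 (size 4, align 4) → ends 160
  start_time at 160 (size 2, align 2) → ends 162
  lock at 162 (size 1, align 1) → ends 163
  pad 1 to align 4 for rss
  rss at 164 (size 4, align 4) → ends 168
  prio at 168 (size 8, align 8) → ends 176
  total 176 bytes, alignment 8
packed(4) layout:
  uid at 0 (size 4, align 4) → ends 4
  gid at 4 (size 88, align 4) → ends 92
  cpu at 92 (size 4, align 4) → ends 96
  state at 96 (size 52, align 4) → ends 148
  refcount at 148 (size 4, align 4) → ends 152
  pid at 152 (size 4, align 4) → ends 156
  start_time at 156 (size 2, align 2) → ends 158
  lock at 158 (size 1, align 1) → ends 159
  pad 1 to align 4 for rss
  rss at 160 (size 4, align 4) → ends 164
  prio at 164 (size 8, align 4) → ends 172
  total 172 bytes, alignment 4
176 − 172 = 4

4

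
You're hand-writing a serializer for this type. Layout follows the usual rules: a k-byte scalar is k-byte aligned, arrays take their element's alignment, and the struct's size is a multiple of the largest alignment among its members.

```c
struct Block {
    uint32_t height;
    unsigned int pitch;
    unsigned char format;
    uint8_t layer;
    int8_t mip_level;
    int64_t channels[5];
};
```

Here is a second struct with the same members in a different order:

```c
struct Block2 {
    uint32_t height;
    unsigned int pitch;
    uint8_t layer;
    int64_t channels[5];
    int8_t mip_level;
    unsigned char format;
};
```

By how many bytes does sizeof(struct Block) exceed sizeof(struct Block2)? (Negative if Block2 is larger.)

-8

height at 0 (size 4, align 4) → ends 4
pitch at 4 (size 4, align 4) → ends 8
format at 8 (size 1, align 1) → ends 9
layer at 9 (size 1, align 1) → ends 10
mip_level at 10 (size 1, align 1) → ends 11
pad 5 to align 8 for channels
channels at 16 (size 40, align 8) → ends 56
total 56 bytes, alignment 8
— Block2 —
height at 0 (size 4, align 4) → ends 4
pitch at 4 (size 4, align 4) → ends 8
layer at 8 (size 1, align 1) → ends 9
pad 7 to align 8 for channels
channels at 16 (size 40, align 8) → ends 56
mip_level at 56 (size 1, align 1) → ends 57
format at 57 (size 1, align 1) → ends 58
tail pad 6 to reach multiple of 8
total 64 bytes, alignment 8
56 − 64 = -8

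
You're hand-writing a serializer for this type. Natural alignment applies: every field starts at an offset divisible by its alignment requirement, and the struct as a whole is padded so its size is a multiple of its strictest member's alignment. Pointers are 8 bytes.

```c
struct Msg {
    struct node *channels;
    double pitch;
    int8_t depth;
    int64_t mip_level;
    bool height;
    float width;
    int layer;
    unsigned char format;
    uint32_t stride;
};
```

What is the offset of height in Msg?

32

@0: channels [8B, align 8] → 8
@8: pitch [8B, align 8] → 16
@16: depth [1B, align 1] → 17
+7 pad (align 8)
@24: mip_level [8B, align 8] → 32
@32: height [1B, align 1] → 33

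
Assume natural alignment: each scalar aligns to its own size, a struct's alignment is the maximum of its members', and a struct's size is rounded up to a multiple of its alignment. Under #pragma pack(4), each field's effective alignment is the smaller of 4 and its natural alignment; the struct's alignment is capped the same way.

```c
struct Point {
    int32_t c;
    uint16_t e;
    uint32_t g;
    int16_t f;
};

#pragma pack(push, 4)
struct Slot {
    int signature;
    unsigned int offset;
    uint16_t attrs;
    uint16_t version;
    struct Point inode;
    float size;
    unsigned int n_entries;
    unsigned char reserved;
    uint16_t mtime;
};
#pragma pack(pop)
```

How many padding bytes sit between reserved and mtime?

Point: c at 0 (size 4, align 4) → ends 4; e at 4 (size 2, align 2) → ends 6; pad 2 to align 4 for g; g at 8 (size 4, align 4) → ends 12; f at 12 (size 2, align 2) → ends 14; tail pad 2 to reach multiple of 4; total 16 bytes, alignment 4
signature at 0 (size 4, align 4) → ends 4
offset at 4 (size 4, align 4) → ends 8
attrs at 8 (size 2, align 2) → ends 10
version at 10 (size 2, align 2) → ends 12
inode at 12 (size 16, align 4) → ends 28
size at 28 (size 4, align 4) → ends 32
n_entries at 32 (size 4, align 4) → ends 36
reserved at 36 (size 1, align 1) → ends 37
pad 1 to align 2 for mtime
mtime at 38 (size 2, align 2) → ends 40

1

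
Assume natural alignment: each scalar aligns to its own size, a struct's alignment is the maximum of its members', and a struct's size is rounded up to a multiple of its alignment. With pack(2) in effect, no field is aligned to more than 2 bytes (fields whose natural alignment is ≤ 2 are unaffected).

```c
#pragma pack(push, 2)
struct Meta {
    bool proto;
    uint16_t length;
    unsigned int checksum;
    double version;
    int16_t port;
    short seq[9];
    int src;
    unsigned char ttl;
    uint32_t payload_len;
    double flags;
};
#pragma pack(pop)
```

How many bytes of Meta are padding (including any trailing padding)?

2

proto at 0 (size 1, align 1) → ends 1
pad 1 to align 2 for length
length at 2 (size 2, align 2) → ends 4
checksum at 4 (size 4, align 2) → ends 8
version at 8 (size 8, align 2) → ends 16
port at 16 (size 2, align 2) → ends 18
seq at 18 (size 18, align 2) → ends 36
src at 36 (size 4, align 2) → ends 40
ttl at 40 (size 1, align 1) → ends 41
pad 1 to align 2 for payload_len
payload_len at 42 (size 4, align 2) → ends 46
flags at 46 (size 8, align 2) → ends 54
total 54 bytes, alignment 2
data bytes 52, size 54 → padding 2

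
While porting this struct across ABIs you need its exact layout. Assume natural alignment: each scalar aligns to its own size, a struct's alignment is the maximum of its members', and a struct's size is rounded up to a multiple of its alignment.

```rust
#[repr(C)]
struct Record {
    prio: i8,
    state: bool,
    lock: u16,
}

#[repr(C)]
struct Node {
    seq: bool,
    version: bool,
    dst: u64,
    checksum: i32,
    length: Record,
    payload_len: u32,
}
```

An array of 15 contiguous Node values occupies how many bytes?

480

Record: @0: prio [1B, align 1] → 1; @1: state [1B, align 1] → 2; @2: lock [2B, align 2] → 4; size 4, align 2
@0: seq [1B, align 1] → 1
@1: version [1B, align 1] → 2
+6 pad (align 8)
@8: dst [8B, align 8] → 16
@16: checksum [4B, align 4] → 20
@20: length [4B, align 2] → 24
@24: payload_len [4B, align 4] → 28
+4 tail pad (align 8)
size 32, align 8
array of 15: 15 × 32 = 480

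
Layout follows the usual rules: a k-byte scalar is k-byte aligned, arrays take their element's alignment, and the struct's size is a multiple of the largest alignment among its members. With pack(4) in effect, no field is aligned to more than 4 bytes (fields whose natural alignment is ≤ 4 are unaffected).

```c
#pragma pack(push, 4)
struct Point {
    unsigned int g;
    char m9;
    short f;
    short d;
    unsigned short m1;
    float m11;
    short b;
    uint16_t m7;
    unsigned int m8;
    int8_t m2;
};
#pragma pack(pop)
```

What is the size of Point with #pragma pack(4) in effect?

28

@0: g [4B, align 4] → 4
@4: m9 [1B, align 1] → 5
+1 pad (align 2)
@6: f [2B, align 2] → 8
@8: d [2B, align 2] → 10
@10: m1 [2B, align 2] → 12
@12: m11 [4B, align 4] → 16
@16: b [2B, align 2] → 18
@18: m7 [2B, align 2] → 20
@20: m8 [4B, align 4] → 24
@24: m2 [1B, align 1] → 25
+3 tail pad (align 4)
size 28, align 4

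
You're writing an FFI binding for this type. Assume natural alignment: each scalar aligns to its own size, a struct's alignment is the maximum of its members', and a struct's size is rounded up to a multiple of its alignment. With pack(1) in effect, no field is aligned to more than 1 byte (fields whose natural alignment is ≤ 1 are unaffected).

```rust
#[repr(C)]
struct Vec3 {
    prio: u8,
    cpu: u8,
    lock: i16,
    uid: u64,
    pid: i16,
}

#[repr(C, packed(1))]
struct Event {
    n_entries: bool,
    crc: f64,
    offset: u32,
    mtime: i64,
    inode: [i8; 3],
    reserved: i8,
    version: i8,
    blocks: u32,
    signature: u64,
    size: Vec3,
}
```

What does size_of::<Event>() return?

Vec3: @0: prio [1B, align 1] → 1; @1: cpu [1B, align 1] → 2; @2: lock [2B, align 2] → 4; +4 pad (align 8); @8: uid [8B, align 8] → 16; @16: pid [2B, align 2] → 18; +6 tail pad (align 8); size 24, align 8
@0: n_entries [1B, align 1] → 1
@1: crc [8B, align 1] → 9
@9: offset [4B, align 1] → 13
@13: mtime [8B, align 1] → 21
@21: inode [3B, align 1] → 24
@24: reserved [1B, align 1] → 25
@25: version [1B, align 1] → 26
@26: blocks [4B, align 1] → 30
@30: signature [8B, align 1] → 38
@38: size [24B, align 1] → 62
size 62, align 1

62 bytes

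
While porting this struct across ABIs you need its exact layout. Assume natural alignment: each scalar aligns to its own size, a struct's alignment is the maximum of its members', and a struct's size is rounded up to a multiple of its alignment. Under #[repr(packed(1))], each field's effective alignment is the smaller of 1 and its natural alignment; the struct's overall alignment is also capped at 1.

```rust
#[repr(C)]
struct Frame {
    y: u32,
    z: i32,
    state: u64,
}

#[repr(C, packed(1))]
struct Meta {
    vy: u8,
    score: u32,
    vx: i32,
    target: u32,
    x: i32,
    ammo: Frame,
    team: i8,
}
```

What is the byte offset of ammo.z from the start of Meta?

21

Frame: y at 0 (size 4, align 4) → ends 4; z at 4 (size 4, align 4) → ends 8; state at 8 (size 8, align 8) → ends 16; total 16 bytes, alignment 8
vy at 0 (size 1, align 1) → ends 1
score at 1 (size 4, align 1) → ends 5
vx at 5 (size 4, align 1) → ends 9
target at 9 (size 4, align 1) → ends 13
x at 13 (size 4, align 1) → ends 17
ammo at 17 (size 16, align 1) → ends 33
within Frame: z at 4
17 + 4 = 21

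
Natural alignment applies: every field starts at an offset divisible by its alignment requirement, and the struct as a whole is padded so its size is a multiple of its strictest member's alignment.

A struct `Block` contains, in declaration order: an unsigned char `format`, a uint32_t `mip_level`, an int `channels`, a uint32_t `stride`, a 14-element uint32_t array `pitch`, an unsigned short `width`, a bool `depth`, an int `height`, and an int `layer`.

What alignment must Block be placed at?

member alignments: format=1, mip_level=4, channels=4, stride=4, pitch=4, width=2, depth=1, height=4, layer=4
max = 4

4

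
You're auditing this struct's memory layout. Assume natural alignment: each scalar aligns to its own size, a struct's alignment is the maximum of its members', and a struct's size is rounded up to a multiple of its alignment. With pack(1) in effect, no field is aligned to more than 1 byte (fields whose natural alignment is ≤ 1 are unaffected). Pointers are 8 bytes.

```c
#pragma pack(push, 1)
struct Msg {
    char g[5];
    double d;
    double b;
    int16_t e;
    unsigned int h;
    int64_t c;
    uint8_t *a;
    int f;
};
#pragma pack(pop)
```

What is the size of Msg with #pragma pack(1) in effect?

47

0..5  g  (5B, 1-aligned)
5..13  d  (8B, 1-aligned)
13..21  b  (8B, 1-aligned)
21..23  e  (2B, 1-aligned)
23..27  h  (4B, 1-aligned)
27..35  c  (8B, 1-aligned)
35..43  a  (8B, 1-aligned)
43..47  f  (4B, 1-aligned)
sizeof = 47, alignof = 1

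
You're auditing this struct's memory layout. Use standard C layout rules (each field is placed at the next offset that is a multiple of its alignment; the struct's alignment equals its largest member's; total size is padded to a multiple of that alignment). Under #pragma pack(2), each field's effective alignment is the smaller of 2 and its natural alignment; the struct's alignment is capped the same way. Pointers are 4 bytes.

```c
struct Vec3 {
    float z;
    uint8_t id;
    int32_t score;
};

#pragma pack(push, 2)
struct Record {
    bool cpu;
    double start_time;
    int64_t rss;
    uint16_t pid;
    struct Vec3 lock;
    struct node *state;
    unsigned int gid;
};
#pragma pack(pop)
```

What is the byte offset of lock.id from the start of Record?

24

Vec3: @0: z [4B, align 4] → 4; @4: id [1B, align 1] → 5; +3 pad (align 4); @8: score [4B, align 4] → 12; size 12, align 4
@0: cpu [1B, align 1] → 1
+1 pad (align 2)
@2: start_time [8B, align 2] → 10
@10: rss [8B, align 2] → 18
@18: pid [2B, align 2] → 20
@20: lock [12B, align 2] → 32
within Vec3: id at 4
20 + 4 = 24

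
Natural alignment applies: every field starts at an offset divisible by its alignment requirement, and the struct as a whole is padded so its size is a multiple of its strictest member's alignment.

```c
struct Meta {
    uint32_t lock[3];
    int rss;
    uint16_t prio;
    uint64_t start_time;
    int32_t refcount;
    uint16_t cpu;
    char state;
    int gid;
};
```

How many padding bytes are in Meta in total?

11

0..12  lock  (12B, 4-aligned)
12..16  rss  (4B, 4-aligned)
16..18  prio  (2B, 2-aligned)
18..24  -- padding (6B)
24..32  start_time  (8B, 8-aligned)
32..36  refcount  (4B, 4-aligned)
36..38  cpu  (2B, 2-aligned)
38..39  state  (1B, 1-aligned)
39..40  -- padding (1B)
40..44  gid  (4B, 4-aligned)
44..48  -- tail padding (4B)
sizeof = 48, alignof = 8
data bytes 37, size 48 → padding 11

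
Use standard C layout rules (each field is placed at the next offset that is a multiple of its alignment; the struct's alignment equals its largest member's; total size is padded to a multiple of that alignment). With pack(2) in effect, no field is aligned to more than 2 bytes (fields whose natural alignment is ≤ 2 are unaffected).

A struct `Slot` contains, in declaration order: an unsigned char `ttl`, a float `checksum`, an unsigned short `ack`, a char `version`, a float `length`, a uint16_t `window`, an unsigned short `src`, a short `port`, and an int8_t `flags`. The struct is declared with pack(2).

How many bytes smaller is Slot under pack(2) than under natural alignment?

natural layout:
  0..1  ttl  (1B, 1-aligned)
  1..4  -- padding (3B)
  4..8  checksum  (4B, 4-aligned)
  8..10  ack  (2B, 2-aligned)
  10..11  version  (1B, 1-aligned)
  11..12  -- padding (1B)
  12..16  length  (4B, 4-aligned)
  16..18  window  (2B, 2-aligned)
  18..20  src  (2B, 2-aligned)
  20..22  port  (2B, 2-aligned)
  22..23  flags  (1B, 1-aligned)
  23..24  -- tail padding (1B)
  sizeof = 24, alignof = 4
packed(2) layout:
  0..1  ttl  (1B, 1-aligned)
  1..2  -- padding (1B)
  2..6  checksum  (4B, 2-aligned)
  6..8  ack  (2B, 2-aligned)
  8..9  version  (1B, 1-aligned)
  9..10  -- padding (1B)
  10..14  length  (4B, 2-aligned)
  14..16  window  (2B, 2-aligned)
  16..18  src  (2B, 2-aligned)
  18..20  port  (2B, 2-aligned)
  20..21  flags  (1B, 1-aligned)
  21..22  -- tail padding (1B)
  sizeof = 22, alignof = 2
24 − 22 = 2

2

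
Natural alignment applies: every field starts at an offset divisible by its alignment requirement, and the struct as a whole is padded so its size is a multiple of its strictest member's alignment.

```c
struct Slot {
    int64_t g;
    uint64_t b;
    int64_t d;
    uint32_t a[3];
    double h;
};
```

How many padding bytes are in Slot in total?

4

0..8  g  (8B, 8-aligned)
8..16  b  (8B, 8-aligned)
16..24  d  (8B, 8-aligned)
24..36  a  (12B, 4-aligned)
36..40  -- padding (4B)
40..48  h  (8B, 8-aligned)
sizeof = 48, alignof = 8
data bytes 44, size 48 → padding 4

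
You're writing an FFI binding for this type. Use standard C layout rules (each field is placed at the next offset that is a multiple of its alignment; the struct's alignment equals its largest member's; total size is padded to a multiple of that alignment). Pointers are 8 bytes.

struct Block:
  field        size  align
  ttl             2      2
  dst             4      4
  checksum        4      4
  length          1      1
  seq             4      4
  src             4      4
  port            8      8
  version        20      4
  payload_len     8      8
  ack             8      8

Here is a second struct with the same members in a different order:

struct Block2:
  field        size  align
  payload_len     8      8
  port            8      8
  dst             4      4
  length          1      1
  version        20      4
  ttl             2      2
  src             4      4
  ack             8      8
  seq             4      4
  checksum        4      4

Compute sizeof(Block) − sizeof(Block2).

@0: ttl [2B, align 2] → 2
+2 pad (align 4)
@4: dst [4B, align 4] → 8
@8: checksum [4B, align 4] → 12
@12: length [1B, align 1] → 13
+3 pad (align 4)
@16: seq [4B, align 4] → 20
@20: src [4B, align 4] → 24
@24: port [8B, align 8] → 32
@32: version [20B, align 4] → 52
+4 pad (align 8)
@56: payload_len [8B, align 8] → 64
@64: ack [8B, align 8] → 72
size 72, align 8
— Block2 —
@0: payload_len [8B, align 8] → 8
@8: port [8B, align 8] → 16
@16: dst [4B, align 4] → 20
@20: length [1B, align 1] → 21
+3 pad (align 4)
@24: version [20B, align 4] → 44
@44: ttl [2B, align 2] → 46
+2 pad (align 4)
@48: src [4B, align 4] → 52
+4 pad (align 8)
@56: ack [8B, align 8] → 64
@64: seq [4B, align 4] → 68
@68: checksum [4B, align 4] → 72
size 72, align 8
72 − 72 = 0

0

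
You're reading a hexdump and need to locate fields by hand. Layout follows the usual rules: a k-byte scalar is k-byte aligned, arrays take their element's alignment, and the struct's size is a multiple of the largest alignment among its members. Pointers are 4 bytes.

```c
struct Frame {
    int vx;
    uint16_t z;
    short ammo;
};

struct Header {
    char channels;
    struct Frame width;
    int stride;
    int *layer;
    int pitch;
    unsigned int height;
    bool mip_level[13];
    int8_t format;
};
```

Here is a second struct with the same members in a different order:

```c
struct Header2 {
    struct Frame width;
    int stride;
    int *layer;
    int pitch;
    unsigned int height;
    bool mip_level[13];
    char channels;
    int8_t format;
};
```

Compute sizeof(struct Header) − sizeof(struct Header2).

4

Frame: 0..4  vx  (4B, 4-aligned); 4..6  z  (2B, 2-aligned); 6..8  ammo  (2B, 2-aligned); sizeof = 8, alignof = 4
0..1  channels  (1B, 1-aligned)
1..4  -- padding (3B)
4..12  width  (8B, 4-aligned)
12..16  stride  (4B, 4-aligned)
16..20  layer  (4B, 4-aligned)
20..24  pitch  (4B, 4-aligned)
24..28  height  (4B, 4-aligned)
28..41  mip_level  (13B, 1-aligned)
41..42  format  (1B, 1-aligned)
42..44  -- tail padding (2B)
sizeof = 44, alignof = 4
— Header2 —
0..8  width  (8B, 4-aligned)
8..12  stride  (4B, 4-aligned)
12..16  layer  (4B, 4-aligned)
16..20  pitch  (4B, 4-aligned)
20..24  height  (4B, 4-aligned)
24..37  mip_level  (13B, 1-aligned)
37..38  channels  (1B, 1-aligned)
38..39  format  (1B, 1-aligned)
39..40  -- tail padding (1B)
sizeof = 40, alignof = 4
44 − 40 = 4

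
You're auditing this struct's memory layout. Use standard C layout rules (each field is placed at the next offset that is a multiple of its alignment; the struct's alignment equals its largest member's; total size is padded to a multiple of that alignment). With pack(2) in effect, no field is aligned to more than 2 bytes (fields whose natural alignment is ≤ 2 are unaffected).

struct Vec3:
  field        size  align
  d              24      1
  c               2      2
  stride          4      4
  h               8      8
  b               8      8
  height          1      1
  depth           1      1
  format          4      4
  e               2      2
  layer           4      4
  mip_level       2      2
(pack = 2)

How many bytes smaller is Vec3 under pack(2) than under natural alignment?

natural layout:
  0..24  d  (24B, 1-aligned)
  24..26  c  (2B, 2-aligned)
  26..28  -- padding (2B)
  28..32  stride  (4B, 4-aligned)
  32..40  h  (8B, 8-aligned)
  40..48  b  (8B, 8-aligned)
  48..49  height  (1B, 1-aligned)
  49..50  depth  (1B, 1-aligned)
  50..52  -- padding (2B)
  52..56  format  (4B, 4-aligned)
  56..58  e  (2B, 2-aligned)
  58..60  -- padding (2B)
  60..64  layer  (4B, 4-aligned)
  64..66  mip_level  (2B, 2-aligned)
  66..72  -- tail padding (6B)
  sizeof = 72, alignof = 8
packed(2) layout:
  0..24  d  (24B, 1-aligned)
  24..26  c  (2B, 2-aligned)
  26..30  stride  (4B, 2-aligned)
  30..38  h  (8B, 2-aligned)
  38..46  b  (8B, 2-aligned)
  46..47  height  (1B, 1-aligned)
  47..48  depth  (1B, 1-aligned)
  48..52  format  (4B, 2-aligned)
  52..54  e  (2B, 2-aligned)
  54..58  layer  (4B, 2-aligned)
  58..60  mip_level  (2B, 2-aligned)
  sizeof = 60, alignof = 2
72 − 60 = 12

12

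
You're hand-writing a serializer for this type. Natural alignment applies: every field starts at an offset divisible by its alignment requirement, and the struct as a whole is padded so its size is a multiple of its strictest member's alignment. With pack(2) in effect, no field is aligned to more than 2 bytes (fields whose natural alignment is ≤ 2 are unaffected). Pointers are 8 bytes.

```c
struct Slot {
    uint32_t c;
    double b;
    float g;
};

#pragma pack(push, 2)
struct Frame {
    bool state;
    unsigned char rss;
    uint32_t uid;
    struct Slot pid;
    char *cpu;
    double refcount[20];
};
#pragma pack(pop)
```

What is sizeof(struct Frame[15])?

Slot: c at 0 (size 4, align 4) → ends 4; pad 4 to align 8 for b; b at 8 (size 8, align 8) → ends 16; g at 16 (size 4, align 4) → ends 20; tail pad 4 to reach multiple of 8; total 24 bytes, alignment 8
state at 0 (size 1, align 1) → ends 1
rss at 1 (size 1, align 1) → ends 2
uid at 2 (size 4, align 2) → ends 6
pid at 6 (size 24, align 2) → ends 30
cpu at 30 (size 8, align 2) → ends 38
refcount at 38 (size 160, align 2) → ends 198
total 198 bytes, alignment 2
array of 15: 15 × 198 = 2970

2970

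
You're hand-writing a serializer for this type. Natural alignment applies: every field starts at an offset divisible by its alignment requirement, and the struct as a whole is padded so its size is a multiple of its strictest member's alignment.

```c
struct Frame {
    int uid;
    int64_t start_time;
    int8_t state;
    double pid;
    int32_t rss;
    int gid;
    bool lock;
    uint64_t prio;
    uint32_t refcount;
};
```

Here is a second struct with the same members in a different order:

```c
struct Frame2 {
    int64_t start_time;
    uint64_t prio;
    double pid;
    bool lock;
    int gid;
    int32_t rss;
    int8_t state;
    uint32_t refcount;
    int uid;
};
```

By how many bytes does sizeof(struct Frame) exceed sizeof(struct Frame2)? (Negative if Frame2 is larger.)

16

uid at 0 (size 4, align 4) → ends 4
pad 4 to align 8 for start_time
start_time at 8 (size 8, align 8) → ends 16
state at 16 (size 1, align 1) → ends 17
pad 7 to align 8 for pid
pid at 24 (size 8, align 8) → ends 32
rss at 32 (size 4, align 4) → ends 36
gid at 36 (size 4, align 4) → ends 40
lock at 40 (size 1, align 1) → ends 41
pad 7 to align 8 for prio
prio at 48 (size 8, align 8) → ends 56
refcount at 56 (size 4, align 4) → ends 60
tail pad 4 to reach multiple of 8
total 64 bytes, alignment 8
— Frame2 —
start_time at 0 (size 8, align 8) → ends 8
prio at 8 (size 8, align 8) → ends 16
pid at 16 (size 8, align 8) → ends 24
lock at 24 (size 1, align 1) → ends 25
pad 3 to align 4 for gid
gid at 28 (size 4, align 4) → ends 32
rss at 32 (size 4, align 4) → ends 36
state at 36 (size 1, align 1) → ends 37
pad 3 to align 4 for refcount
refcount at 40 (size 4, align 4) → ends 44
uid at 44 (size 4, align 4) → ends 48
total 48 bytes, alignment 8
64 − 48 = 16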